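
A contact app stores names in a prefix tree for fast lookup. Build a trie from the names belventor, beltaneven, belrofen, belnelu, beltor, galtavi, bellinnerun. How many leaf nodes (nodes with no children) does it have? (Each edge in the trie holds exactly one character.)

Leaves are exactly the stored words that no other stored word extends.
Those words: "bellinnerun", "belnelu", "belrofen", "beltaneven", "beltor", "belventor", "galtavi"
Leaf count: 7

7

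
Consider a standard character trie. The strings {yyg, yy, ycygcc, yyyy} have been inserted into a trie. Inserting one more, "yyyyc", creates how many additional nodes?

Walking "yyyyc" from the root, the first 4 characters ("yyyy") follow existing edges; "c" is the first miss.
So 5 − 4 = 1 new nodes.

1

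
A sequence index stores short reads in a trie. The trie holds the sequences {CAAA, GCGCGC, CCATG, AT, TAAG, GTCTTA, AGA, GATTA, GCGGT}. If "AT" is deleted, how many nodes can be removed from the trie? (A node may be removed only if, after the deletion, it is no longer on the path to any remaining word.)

After clearing the end-marker at "AT", prune upward until reaching a node still needed by another word.
The suffix "T" (1 node) is used only by "AT"; the node for "A" still has the child "G", so pruning stops there.
Nodes removed: 1

1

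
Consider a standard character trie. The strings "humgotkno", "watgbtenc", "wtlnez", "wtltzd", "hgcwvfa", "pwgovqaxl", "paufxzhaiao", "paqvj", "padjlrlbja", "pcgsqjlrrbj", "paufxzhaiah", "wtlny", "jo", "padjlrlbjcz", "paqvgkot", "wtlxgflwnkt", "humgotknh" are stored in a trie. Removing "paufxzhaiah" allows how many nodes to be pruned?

A node on "paufxzhaiah"'s path can go only if nothing else ends at it or branches off below it.
The suffix "h" (1 node) is used only by "paufxzhaiah"; the node for "paufxzhaia" still has the child "o", so pruning stops there.
Nodes removed: 1

1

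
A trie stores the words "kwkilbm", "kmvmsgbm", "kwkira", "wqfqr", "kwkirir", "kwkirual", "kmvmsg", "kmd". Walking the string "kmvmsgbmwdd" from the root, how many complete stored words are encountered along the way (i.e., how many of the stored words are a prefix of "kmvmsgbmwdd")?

Walk "kmvmsgbmwdd" from the root; an end-of-word marker is hit whenever a stored word is a prefix of "kmvmsgbmwdd".
Prefixes of the query that are stored words: "kmvmsg", "kmvmsgbm"
Count: 2

2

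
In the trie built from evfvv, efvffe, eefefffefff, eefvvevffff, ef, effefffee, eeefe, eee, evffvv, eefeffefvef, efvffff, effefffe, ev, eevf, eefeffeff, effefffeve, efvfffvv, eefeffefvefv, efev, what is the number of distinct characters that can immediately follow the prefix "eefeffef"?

The children of the "eefeffef" node are the distinct next characters among strings starting with "eefeffef".
Characters that immediately follow "eefeffef" among the stored strings: {f, v}.
That node has 2 child edges.

2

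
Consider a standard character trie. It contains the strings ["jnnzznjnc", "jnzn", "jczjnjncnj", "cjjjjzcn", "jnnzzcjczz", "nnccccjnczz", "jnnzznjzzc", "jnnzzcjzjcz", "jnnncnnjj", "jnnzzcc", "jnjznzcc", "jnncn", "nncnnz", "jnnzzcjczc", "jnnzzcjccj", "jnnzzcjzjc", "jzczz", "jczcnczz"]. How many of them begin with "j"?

Filter for entries beginning with "j":
Matches: "jczcnczz", "jczjnjncnj", "jnjznzcc", "jnncn", "jnnncnnjj", "jnnzzcc", "jnnzzcjccj", "jnnzzcjczc", "jnnzzcjczz", "jnnzzcjzjc", "jnnzzcjzjcz", "jnnzznjnc", "jnnzznjzzc", "jnzn", "jzczz"
Count: 15

15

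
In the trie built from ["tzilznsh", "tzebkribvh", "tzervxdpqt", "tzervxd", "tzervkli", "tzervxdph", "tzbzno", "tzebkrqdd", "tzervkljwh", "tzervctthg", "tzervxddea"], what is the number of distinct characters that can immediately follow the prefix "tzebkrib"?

Walk "tzebkrib" from the root, arriving at one node.
Characters that immediately follow "tzebkrib" among the stored strings: {v}.
That node has 1 child edge.

1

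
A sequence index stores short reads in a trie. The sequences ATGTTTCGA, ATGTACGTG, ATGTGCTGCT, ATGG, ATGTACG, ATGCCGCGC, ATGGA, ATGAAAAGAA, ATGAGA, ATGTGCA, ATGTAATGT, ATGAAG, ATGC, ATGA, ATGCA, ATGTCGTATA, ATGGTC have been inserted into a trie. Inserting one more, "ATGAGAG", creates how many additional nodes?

1

The longest prefix of "ATGAGAG" already in the trie is "ATGAGA" (length 6).
New nodes needed: |"ATGAGAG"| − 6 = 7 − 6 = 1.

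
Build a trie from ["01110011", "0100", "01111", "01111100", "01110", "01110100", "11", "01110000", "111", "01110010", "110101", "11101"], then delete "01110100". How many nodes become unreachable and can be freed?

3

After clearing the end-marker at "01110100", prune upward until reaching a node still needed by another word.
The suffix "100" (3 nodes) is used only by "01110100"; the node for "01110" still has the child "0", so pruning stops there.
Nodes removed: 3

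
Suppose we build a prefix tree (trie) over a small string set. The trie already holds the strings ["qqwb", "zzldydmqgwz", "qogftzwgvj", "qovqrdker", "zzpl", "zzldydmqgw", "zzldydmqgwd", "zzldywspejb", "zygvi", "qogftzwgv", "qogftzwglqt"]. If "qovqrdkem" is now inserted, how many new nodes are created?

"qovqrdke" is already a path in the trie; the remaining "m" must be added.
So 9 − 8 = 1 new nodes.

1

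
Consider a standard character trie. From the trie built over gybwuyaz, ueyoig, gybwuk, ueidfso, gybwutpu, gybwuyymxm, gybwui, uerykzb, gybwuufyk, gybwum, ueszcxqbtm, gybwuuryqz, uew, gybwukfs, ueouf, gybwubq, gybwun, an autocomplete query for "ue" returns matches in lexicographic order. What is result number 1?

ueidfso

DFS of the "ue" subtree visits, in order: "ueidfso", "ueouf", "uerykzb", "ueszcxqbtm", "uew", "ueyoig"
The 1st is ueidfso.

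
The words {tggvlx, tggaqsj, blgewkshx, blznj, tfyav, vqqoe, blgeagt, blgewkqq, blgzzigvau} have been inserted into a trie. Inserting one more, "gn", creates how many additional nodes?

2

Nothing in the trie begins with "g"; the whole of "gn" is new.
2 − 0 = 2 new nodes.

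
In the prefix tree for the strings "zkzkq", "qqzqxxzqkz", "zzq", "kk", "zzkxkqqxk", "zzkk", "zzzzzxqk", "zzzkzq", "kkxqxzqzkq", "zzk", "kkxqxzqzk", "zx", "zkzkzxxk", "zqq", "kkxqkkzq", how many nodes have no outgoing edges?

A leaf is a node with no children — equivalently, the end of a word that is not a proper prefix of any other stored word.
Those words: "kkxqkkzq", "kkxqxzqzkq", "qqzqxxzqkz", "zkzkq", "zkzkzxxk", "zqq", "zx", "zzkk", "zzkxkqqxk", "zzq", "zzzkzq", "zzzzzxqk"
Leaf count: 12

12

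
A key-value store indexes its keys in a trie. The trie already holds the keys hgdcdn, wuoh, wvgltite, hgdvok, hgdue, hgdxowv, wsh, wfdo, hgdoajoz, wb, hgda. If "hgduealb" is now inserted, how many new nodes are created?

3

Walking "hgduealb" from the root, the first 5 characters ("hgdue") follow existing edges; "a" is the first miss.
New nodes needed: |"hgduealb"| − 5 = 8 − 5 = 3.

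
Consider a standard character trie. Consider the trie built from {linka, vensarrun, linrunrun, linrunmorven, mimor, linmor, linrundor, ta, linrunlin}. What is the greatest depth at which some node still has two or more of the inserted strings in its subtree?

6

Equivalently: take the maximum, over all pairs, of their longest common prefix length.
"linrundor" and "linrunlin" agree on "linrun" (6 characters) before diverging; nothing deeper is shared.
Longest shared-prefix length: 6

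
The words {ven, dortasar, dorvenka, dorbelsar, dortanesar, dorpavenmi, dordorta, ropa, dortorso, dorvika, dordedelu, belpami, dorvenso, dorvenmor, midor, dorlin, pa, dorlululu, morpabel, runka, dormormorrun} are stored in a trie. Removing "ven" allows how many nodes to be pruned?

3

A node on "ven"'s path can go only if nothing else ends at it or branches off below it.
No other word shares any prefix with "ven", so all 3 of its nodes go.
Nodes removed: 3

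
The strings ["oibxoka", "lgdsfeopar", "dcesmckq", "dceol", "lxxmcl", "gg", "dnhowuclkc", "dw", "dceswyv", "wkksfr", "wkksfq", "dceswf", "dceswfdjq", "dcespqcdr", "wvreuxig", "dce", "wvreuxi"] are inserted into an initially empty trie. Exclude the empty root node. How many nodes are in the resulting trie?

70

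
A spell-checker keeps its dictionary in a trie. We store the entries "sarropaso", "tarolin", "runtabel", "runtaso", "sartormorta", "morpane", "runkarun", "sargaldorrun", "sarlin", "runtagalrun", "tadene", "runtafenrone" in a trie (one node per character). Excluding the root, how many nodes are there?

For each word, the new-node count is its length minus the longest prefix already in the trie:
  "sarropaso" → 9 new (s, a, r, r, o, p, a, s, o)
  "tarolin" → 7 new (t, a, r, o, l, i, n)
  "runtabel" → 8 new (r, u, n, t, a, b, e, l)
  "runtaso" → prefix "runta" already present; 2 new (s, o)
  "sartormorta" → prefix "sar" already present; 8 new (t, o, r, m, o, r, t, a)
  "morpane" → 7 new (m, o, r, p, a, n, e)
  "runkarun" → prefix "run" already present; 5 new (k, a, r, u, n)
  "sargaldorrun" → prefix "sar" already present; 9 new (g, a, l, d, o, r, r, u, n)
  "sarlin" → prefix "sar" already present; 3 new (l, i, n)
  "runtagalrun" → prefix "runta" already present; 6 new (g, a, l, r, u, n)
  "tadene" → prefix "ta" already present; 4 new (d, e, n, e)
  "runtafenrone" → prefix "runta" already present; 7 new (f, e, n, r, o, n, e)
Total nodes = 9 + 7 + 8 + 2 + 8 + 7 + 5 + 9 + 3 + 6 + 4 + 7 = 75

75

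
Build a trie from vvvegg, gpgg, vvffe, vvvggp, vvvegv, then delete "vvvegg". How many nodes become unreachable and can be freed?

1

Walk "vvvegg" from the leaf back toward the root, removing each node that no remaining word uses.
The suffix "g" (1 node) is used only by "vvvegg"; the node for "vvveg" still has the child "v", so pruning stops there.
Nodes removed: 1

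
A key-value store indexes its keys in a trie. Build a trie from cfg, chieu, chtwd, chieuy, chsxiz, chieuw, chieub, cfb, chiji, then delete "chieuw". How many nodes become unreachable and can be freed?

1

After clearing the end-marker at "chieuw", prune upward until reaching a node still needed by another word.
The suffix "w" (1 node) is used only by "chieuw"; the node for "chieu" still has the child "y", so pruning stops there.
Nodes removed: 1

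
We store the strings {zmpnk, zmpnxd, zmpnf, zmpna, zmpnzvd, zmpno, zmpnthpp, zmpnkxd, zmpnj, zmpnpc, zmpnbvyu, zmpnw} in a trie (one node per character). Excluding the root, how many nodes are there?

27

Insert word by word; a character creates a node only if that edge doesn't already exist:
  "zmpnk" → 5 new (z, m, p, n, k)
  "zmpnxd" → prefix "zmpn" already present; 2 new (x, d)
  "zmpnf" → prefix "zmpn" already present; 1 new (f)
  "zmpna" → prefix "zmpn" already present; 1 new (a)
  "zmpnzvd" → prefix "zmpn" already present; 3 new (z, v, d)
  "zmpno" → prefix "zmpn" already present; 1 new (o)
  "zmpnthpp" → prefix "zmpn" already present; 4 new (t, h, p, p)
  "zmpnkxd" → prefix "zmpnk" already present; 2 new (x, d)
  "zmpnj" → prefix "zmpn" already present; 1 new (j)
  "zmpnpc" → prefix "zmpn" already present; 2 new (p, c)
  "zmpnbvyu" → prefix "zmpn" already present; 4 new (b, v, y, u)
  "zmpnw" → prefix "zmpn" already present; 1 new (w)
Total nodes = 5 + 2 + 1 + 1 + 3 + 1 + 4 + 2 + 1 + 2 + 4 + 1 = 27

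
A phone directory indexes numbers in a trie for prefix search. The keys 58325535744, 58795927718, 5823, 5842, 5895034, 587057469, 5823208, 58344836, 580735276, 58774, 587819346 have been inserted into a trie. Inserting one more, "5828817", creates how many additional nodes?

The longest prefix of "5828817" already in the trie is "582" (length 3).
Each of the 4 remaining characters creates one node.

4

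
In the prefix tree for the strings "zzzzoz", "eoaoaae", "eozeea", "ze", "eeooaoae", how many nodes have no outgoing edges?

5

A leaf is a node with no children — equivalently, the end of a word that is not a proper prefix of any other stored word.
Those words: "eeooaoae", "eoaoaae", "eozeea", "ze", "zzzzoz"
Leaf count: 5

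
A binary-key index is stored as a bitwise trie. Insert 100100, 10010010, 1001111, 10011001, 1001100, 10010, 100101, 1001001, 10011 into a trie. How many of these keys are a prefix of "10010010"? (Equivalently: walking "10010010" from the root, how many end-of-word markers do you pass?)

4

Check each prefix of "10010010" against the stored set — each match is an end-marker on the path.
Prefixes of the query that are stored words: "10010", "100100", "1001001", "10010010"
Count: 4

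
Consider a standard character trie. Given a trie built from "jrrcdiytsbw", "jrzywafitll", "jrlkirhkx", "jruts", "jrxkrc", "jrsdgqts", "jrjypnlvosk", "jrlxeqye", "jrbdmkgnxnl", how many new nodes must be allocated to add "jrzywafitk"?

1

"jrzywafit" is already a path in the trie; the remaining "k" must be added.
Each of the 1 remaining characters creates one node.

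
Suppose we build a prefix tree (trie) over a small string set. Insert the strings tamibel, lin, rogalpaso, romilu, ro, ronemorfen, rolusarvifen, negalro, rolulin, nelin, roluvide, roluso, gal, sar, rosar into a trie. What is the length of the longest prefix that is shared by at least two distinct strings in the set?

The deepest shared node is where two words last agree before diverging.
"rolusarvifen" and "roluso" agree on "rolus" (5 characters) before diverging; nothing deeper is shared.
Longest shared-prefix length: 5

5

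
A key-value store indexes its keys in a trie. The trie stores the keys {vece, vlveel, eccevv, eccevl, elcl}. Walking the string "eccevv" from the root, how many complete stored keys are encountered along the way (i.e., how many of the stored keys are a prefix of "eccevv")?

1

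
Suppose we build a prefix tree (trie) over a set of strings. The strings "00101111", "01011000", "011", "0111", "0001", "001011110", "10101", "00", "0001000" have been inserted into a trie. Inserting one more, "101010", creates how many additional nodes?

1

Walking "101010" from the root, the first 5 characters ("10101") follow existing edges; "0" is the first miss.
So 6 − 5 = 1 new nodes.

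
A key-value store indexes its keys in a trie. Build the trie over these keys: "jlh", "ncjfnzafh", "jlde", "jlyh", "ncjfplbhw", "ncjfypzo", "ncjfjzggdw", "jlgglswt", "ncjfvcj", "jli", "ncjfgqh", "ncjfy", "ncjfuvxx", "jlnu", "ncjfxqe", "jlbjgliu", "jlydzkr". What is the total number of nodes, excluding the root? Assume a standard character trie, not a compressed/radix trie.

Insert word by word; a character creates a node only if that edge doesn't already exist:
  "jlh" → 3 new (j, l, h)
  "ncjfnzafh" → 9 new (n, c, j, f, n, z, a, f, h)
  "jlde" → prefix "jl" already present; 2 new (d, e)
  "jlyh" → prefix "jl" already present; 2 new (y, h)
  "ncjfplbhw" → prefix "ncjf" already present; 5 new (p, l, b, h, w)
  "ncjfypzo" → prefix "ncjf" already present; 4 new (y, p, z, o)
  "ncjfjzggdw" → prefix "ncjf" already present; 6 new (j, z, g, g, d, w)
  "jlgglswt" → prefix "jl" already present; 6 new (g, g, l, s, w, t)
  "ncjfvcj" → prefix "ncjf" already present; 3 new (v, c, j)
  "jli" → prefix "jl" already present; 1 new (i)
  "ncjfgqh" → prefix "ncjf" already present; 3 new (g, q, h)
  "ncjfy" → prefix "ncjfy" already present; 0 new (none)
  "ncjfuvxx" → prefix "ncjf" already present; 4 new (u, v, x, x)
  "jlnu" → prefix "jl" already present; 2 new (n, u)
  "ncjfxqe" → prefix "ncjf" already present; 3 new (x, q, e)
  "jlbjgliu" → prefix "jl" already present; 6 new (b, j, g, l, i, u)
  "jlydzkr" → prefix "jly" already present; 4 new (d, z, k, r)
Total nodes = 3 + 9 + 2 + 2 + 5 + 4 + 6 + 6 + 3 + 1 + 3 + 0 + 4 + 2 + 3 + 6 + 4 = 63

63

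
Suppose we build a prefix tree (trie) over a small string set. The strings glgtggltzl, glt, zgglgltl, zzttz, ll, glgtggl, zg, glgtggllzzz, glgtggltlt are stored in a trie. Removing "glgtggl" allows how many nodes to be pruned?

After clearing the end-marker at "glgtggl", prune upward until reaching a node still needed by another word.
Every node on "glgtggl" is still needed (e.g. by "glgtggltzl"), so nothing is freed.
Nodes removed: 0

0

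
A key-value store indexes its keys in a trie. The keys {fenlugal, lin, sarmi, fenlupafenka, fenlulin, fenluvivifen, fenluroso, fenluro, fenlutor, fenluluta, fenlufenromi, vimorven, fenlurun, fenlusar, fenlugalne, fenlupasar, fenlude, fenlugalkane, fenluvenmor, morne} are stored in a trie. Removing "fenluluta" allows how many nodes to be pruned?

After clearing the end-marker at "fenluluta", prune upward until reaching a node still needed by another word.
The suffix "uta" (3 nodes) is used only by "fenluluta"; the node for "fenlul" still has the child "i", so pruning stops there.
Nodes removed: 3

3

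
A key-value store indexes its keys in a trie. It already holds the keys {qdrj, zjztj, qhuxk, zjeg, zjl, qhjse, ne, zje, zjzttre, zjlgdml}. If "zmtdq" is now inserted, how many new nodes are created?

4

"z" is already a path in the trie; the remaining "mtdq" must be added.
So 5 − 1 = 4 new nodes.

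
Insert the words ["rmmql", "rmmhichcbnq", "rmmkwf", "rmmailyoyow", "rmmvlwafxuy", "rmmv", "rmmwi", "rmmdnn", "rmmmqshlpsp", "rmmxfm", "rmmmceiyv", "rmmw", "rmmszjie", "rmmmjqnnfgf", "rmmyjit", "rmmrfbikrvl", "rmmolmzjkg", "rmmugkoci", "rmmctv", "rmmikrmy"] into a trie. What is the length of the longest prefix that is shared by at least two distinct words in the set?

Look for the deepest trie node that still has at least two words in its subtree.
e.g. "rmmmceiyv" and "rmmmjqnnfgf" share the prefix "rmmm" of length 4; no pair shares a longer one.
Longest shared-prefix length: 4

4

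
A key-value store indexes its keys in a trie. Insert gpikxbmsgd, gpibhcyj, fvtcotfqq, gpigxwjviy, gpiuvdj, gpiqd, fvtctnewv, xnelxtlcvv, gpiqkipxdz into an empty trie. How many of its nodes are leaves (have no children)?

9

A leaf is a node with no children — equivalently, the end of a word that is not a proper prefix of any other stored word.
Those words: "fvtcotfqq", "fvtctnewv", "gpibhcyj", "gpigxwjviy", "gpikxbmsgd", "gpiqd", "gpiqkipxdz", "gpiuvdj", "xnelxtlcvv"
Leaf count: 9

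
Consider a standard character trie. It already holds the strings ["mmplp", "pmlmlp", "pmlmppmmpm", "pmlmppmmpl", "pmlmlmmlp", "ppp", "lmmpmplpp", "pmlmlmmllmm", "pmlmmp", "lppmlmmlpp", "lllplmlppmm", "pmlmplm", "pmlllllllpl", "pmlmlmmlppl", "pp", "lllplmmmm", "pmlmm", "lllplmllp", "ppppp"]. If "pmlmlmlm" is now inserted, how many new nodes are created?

2

Walking "pmlmlmlm" from the root, the first 6 characters ("pmlmlm") follow existing edges; "l" is the first miss.
Each of the 2 remaining characters creates one node.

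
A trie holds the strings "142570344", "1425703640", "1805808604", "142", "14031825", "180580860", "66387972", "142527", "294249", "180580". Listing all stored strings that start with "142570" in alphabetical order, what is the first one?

Words with prefix "142570", in lexicographic order: "142570344", "1425703640"
Position 1: 142570344

142570344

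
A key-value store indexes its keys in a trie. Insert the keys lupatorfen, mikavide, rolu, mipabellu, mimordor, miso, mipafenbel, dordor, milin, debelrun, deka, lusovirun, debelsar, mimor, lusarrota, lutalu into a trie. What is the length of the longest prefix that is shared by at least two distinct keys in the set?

5

Equivalently: take the maximum, over all pairs, of their longest common prefix length.
"debelrun" and "debelsar" agree on "debel" (5 characters) before diverging; nothing deeper is shared.
Longest shared-prefix length: 5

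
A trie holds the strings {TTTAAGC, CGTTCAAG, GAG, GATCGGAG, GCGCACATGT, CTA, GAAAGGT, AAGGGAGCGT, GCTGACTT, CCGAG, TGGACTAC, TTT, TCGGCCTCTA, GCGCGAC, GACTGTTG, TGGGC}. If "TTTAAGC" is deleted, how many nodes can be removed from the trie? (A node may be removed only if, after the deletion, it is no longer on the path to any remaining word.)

4

After clearing the end-marker at "TTTAAGC", prune upward until reaching a node still needed by another word.
The suffix "AAGC" (4 nodes) is used only by "TTTAAGC"; "TTT" is itself a stored word, so pruning stops there.
Nodes removed: 4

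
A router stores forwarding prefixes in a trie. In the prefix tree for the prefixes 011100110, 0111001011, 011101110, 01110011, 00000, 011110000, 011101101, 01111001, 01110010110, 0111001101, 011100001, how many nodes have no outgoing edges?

8

Leaves are exactly the stored words that no other stored word extends.
Those words: "00000", "011100001", "01110010110", "0111001101", "011101101", "011101110", "011110000", "01111001"
Leaf count: 8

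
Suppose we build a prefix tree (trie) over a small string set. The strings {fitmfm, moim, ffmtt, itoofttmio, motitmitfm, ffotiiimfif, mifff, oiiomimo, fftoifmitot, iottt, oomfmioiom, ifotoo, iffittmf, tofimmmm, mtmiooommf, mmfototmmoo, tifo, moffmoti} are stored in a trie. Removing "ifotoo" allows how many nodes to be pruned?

4

A node on "ifotoo"'s path can go only if nothing else ends at it or branches off below it.
The suffix "otoo" (4 nodes) is used only by "ifotoo"; the node for "if" still has the child "f", so pruning stops there.
Nodes removed: 4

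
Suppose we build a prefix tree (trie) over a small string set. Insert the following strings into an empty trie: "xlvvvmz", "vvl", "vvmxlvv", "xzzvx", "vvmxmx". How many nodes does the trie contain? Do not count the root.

Trace insertions, counting only characters that open a new branch:
  "xlvvvmz" → 7 new (x, l, v, v, v, m, z)
  "vvl" → 3 new (v, v, l)
  "vvmxlvv" → prefix "vv" already present; 5 new (m, x, l, v, v)
  "xzzvx" → prefix "x" already present; 4 new (z, z, v, x)
  "vvmxmx" → prefix "vvmx" already present; 2 new (m, x)
Total nodes = 7 + 3 + 5 + 4 + 2 = 21

21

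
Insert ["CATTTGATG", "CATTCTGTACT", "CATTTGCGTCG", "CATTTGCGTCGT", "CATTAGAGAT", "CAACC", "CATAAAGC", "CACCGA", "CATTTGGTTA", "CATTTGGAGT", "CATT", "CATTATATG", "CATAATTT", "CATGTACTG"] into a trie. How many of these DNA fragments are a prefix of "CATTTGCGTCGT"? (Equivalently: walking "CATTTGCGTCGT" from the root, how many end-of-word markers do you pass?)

Check each prefix of "CATTTGCGTCGT" against the stored set — each match is an end-marker on the path.
Prefixes of the query that are stored words: "CATT", "CATTTGCGTCG", "CATTTGCGTCGT"
Count: 3

3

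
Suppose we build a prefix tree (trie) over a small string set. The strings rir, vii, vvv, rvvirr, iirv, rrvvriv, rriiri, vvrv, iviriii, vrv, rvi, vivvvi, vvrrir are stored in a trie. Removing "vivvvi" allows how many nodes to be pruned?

After clearing the end-marker at "vivvvi", prune upward until reaching a node still needed by another word.
The suffix "vvvi" (4 nodes) is used only by "vivvvi"; the node for "vi" still has the child "i", so pruning stops there.
Nodes removed: 4

4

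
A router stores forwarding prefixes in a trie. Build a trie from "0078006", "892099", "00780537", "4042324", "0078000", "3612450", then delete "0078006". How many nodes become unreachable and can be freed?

1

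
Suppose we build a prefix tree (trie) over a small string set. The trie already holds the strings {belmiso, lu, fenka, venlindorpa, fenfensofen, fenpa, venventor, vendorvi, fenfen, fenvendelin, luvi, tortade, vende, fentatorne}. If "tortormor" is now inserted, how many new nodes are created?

The longest prefix of "tortormor" already in the trie is "tort" (length 4).
So 9 − 4 = 5 new nodes.

5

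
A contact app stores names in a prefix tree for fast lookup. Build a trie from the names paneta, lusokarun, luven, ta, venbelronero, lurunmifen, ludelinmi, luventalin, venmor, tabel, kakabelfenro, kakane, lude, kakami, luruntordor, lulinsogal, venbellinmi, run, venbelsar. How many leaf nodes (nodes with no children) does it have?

Leaves are exactly the stored words that no other stored word extends.
Those words: "kakabelfenro", "kakami", "kakane", "ludelinmi", "lulinsogal", "lurunmifen", "luruntordor", "lusokarun", "luventalin", "paneta", "run", "tabel", "venbellinmi", "venbelronero", "venbelsar", "venmor"
Leaf count: 16

16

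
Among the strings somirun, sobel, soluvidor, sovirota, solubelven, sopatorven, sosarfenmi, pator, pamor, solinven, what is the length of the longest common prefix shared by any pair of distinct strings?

Equivalently: take the maximum, over all pairs, of their longest common prefix length.
e.g. "solubelven" and "soluvidor" share the prefix "solu" of length 4; no pair shares a longer one.
Longest shared-prefix length: 4

4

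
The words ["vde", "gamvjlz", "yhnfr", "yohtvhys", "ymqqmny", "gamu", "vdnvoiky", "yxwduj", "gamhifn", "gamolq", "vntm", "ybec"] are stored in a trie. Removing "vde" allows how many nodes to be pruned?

After clearing the end-marker at "vde", prune upward until reaching a node still needed by another word.
The suffix "e" (1 node) is used only by "vde"; the node for "vd" still has the child "n", so pruning stops there.
Nodes removed: 1

1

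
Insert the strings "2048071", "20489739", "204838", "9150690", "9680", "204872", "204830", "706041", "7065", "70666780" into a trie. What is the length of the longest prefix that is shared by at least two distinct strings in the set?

5

Equivalently: take the maximum, over all pairs, of their longest common prefix length.
e.g. "204830" and "204838" share the prefix "20483" of length 5; no pair shares a longer one.
Longest shared-prefix length: 5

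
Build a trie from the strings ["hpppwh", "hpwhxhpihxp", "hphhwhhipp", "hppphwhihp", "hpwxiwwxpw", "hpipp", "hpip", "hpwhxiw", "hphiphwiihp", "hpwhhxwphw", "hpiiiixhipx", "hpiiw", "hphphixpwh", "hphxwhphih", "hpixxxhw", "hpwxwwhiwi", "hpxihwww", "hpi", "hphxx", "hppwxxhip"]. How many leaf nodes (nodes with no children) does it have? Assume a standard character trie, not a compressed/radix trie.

Leaves are exactly the stored words that no other stored word extends.
Those words: "hphhwhhipp", "hphiphwiihp", "hphphixpwh", "hphxwhphih", "hphxx", "hpiiiixhipx", "hpiiw", "hpipp", "hpixxxhw", "hppphwhihp", "hpppwh", "hppwxxhip", "hpwhhxwphw", "hpwhxhpihxp", "hpwhxiw", "hpwxiwwxpw", "hpwxwwhiwi", "hpxihwww"
Leaf count: 18

18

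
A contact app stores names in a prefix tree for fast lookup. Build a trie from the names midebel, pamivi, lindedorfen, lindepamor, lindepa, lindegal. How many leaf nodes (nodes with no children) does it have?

Leaves are exactly the stored words that no other stored word extends.
Those words: "lindedorfen", "lindegal", "lindepamor", "midebel", "pamivi"
Leaf count: 5

5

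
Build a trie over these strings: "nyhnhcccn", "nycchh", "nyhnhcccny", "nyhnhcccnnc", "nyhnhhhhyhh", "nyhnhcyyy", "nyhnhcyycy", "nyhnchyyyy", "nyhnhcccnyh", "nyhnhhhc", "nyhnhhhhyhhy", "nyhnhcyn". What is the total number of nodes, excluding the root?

37

Insert word by word; a character creates a node only if that edge doesn't already exist:
  "nyhnhcccn" → 9 new (n, y, h, n, h, c, c, c, n)
  "nycchh" → prefix "ny" already present; 4 new (c, c, h, h)
  "nyhnhcccny" → prefix "nyhnhcccn" already present; 1 new (y)
  "nyhnhcccnnc" → prefix "nyhnhcccn" already present; 2 new (n, c)
  "nyhnhhhhyhh" → prefix "nyhnh" already present; 6 new (h, h, h, y, h, h)
  "nyhnhcyyy" → prefix "nyhnhc" already present; 3 new (y, y, y)
  "nyhnhcyycy" → prefix "nyhnhcyy" already present; 2 new (c, y)
  "nyhnchyyyy" → prefix "nyhn" already present; 6 new (c, h, y, y, y, y)
  "nyhnhcccnyh" → prefix "nyhnhcccny" already present; 1 new (h)
  "nyhnhhhc" → prefix "nyhnhhh" already present; 1 new (c)
  "nyhnhhhhyhhy" → prefix "nyhnhhhhyhh" already present; 1 new (y)
  "nyhnhcyn" → prefix "nyhnhcy" already present; 1 new (n)
Total nodes = 9 + 4 + 1 + 2 + 6 + 3 + 2 + 6 + 1 + 1 + 1 + 1 = 37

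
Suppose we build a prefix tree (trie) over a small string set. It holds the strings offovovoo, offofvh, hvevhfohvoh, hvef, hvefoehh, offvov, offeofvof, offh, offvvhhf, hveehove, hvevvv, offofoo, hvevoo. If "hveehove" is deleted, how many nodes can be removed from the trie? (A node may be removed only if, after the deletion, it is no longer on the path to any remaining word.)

After clearing the end-marker at "hveehove", prune upward until reaching a node still needed by another word.
The suffix "ehove" (5 nodes) is used only by "hveehove"; the node for "hve" still has the child "v", so pruning stops there.
Nodes removed: 5

5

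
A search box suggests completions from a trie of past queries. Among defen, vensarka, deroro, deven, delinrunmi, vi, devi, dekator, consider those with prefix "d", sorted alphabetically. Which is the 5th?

Filter for "d…" and sort: "defen", "dekator", "delinrunmi", "deroro", "deven", "devi"
Position 5: deven

deven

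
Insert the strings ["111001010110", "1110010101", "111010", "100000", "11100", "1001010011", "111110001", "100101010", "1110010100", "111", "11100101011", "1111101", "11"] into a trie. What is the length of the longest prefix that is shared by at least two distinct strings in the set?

11

Equivalently: take the maximum, over all pairs, of their longest common prefix length.
"11100101011" and "111001010110" agree on "11100101011" (11 characters) before diverging; nothing deeper is shared.
Longest shared-prefix length: 11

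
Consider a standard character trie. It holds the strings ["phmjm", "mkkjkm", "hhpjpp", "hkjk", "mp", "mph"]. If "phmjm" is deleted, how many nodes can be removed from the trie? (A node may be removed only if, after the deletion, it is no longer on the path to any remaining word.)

5

After clearing the end-marker at "phmjm", prune upward until reaching a node still needed by another word.
No other word shares any prefix with "phmjm", so all 5 of its nodes go.
Nodes removed: 5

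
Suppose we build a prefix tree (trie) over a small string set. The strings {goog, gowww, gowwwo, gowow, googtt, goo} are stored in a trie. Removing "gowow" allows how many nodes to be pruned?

2

Walk "gowow" from the leaf back toward the root, removing each node that no remaining word uses.
The suffix "ow" (2 nodes) is used only by "gowow"; the node for "gow" still has the child "w", so pruning stops there.
Nodes removed: 2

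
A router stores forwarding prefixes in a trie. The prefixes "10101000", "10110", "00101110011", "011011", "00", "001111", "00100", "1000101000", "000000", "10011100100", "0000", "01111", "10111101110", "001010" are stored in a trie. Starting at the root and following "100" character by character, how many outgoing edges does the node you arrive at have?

Walk "100" from the root, arriving at one node.
Characters that immediately follow "100" among the stored strings: {0, 1}.
That node has 2 child edges.

2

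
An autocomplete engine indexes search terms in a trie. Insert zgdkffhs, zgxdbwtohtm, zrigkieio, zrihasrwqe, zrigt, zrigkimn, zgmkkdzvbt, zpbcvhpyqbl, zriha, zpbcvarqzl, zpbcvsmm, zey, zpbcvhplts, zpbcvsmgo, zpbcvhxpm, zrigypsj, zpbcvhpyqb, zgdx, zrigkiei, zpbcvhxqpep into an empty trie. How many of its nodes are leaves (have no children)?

17

A leaf is a node with no children — equivalently, the end of a word that is not a proper prefix of any other stored word.
Those words: "zey", "zgdkffhs", "zgdx", "zgmkkdzvbt", "zgxdbwtohtm", "zpbcvarqzl", "zpbcvhplts", "zpbcvhpyqbl", "zpbcvhxpm", "zpbcvhxqpep", "zpbcvsmgo", "zpbcvsmm", "zrigkieio", "zrigkimn", "zrigt", "zrigypsj", "zrihasrwqe"
Leaf count: 17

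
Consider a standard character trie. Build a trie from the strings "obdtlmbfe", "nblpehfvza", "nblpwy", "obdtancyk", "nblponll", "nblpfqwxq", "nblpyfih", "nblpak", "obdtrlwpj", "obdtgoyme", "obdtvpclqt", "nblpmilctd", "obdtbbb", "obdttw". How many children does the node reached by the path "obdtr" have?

Walk "obdtr" from the root, arriving at one node.
Distinct next characters after "obdtr": l.
That node has 1 child edge.

1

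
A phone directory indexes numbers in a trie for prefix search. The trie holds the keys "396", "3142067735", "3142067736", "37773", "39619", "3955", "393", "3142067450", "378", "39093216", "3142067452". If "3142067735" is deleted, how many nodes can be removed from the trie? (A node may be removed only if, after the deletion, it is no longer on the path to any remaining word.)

After clearing the end-marker at "3142067735", prune upward until reaching a node still needed by another word.
The suffix "5" (1 node) is used only by "3142067735"; the node for "314206773" still has the child "6", so pruning stops there.
Nodes removed: 1

1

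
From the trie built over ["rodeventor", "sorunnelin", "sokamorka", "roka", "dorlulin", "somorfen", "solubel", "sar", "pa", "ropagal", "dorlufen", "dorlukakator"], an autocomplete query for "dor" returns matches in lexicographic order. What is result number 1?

DFS of the "dor" subtree visits, in order: "dorlufen", "dorlukakator", "dorlulin"
Position 1: dorlufen

dorlufen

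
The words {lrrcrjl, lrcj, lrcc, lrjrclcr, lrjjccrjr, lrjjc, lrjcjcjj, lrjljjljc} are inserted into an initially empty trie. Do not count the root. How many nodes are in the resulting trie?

33

For each word, the new-node count is its length minus the longest prefix already in the trie:
  "lrrcrjl" → 7 new (l, r, r, c, r, j, l)
  "lrcj" → prefix "lr" already present; 2 new (c, j)
  "lrcc" → prefix "lrc" already present; 1 new (c)
  "lrjrclcr" → prefix "lr" already present; 6 new (j, r, c, l, c, r)
  "lrjjccrjr" → prefix "lrj" already present; 6 new (j, c, c, r, j, r)
  "lrjjc" → prefix "lrjjc" already present; 0 new (none)
  "lrjcjcjj" → prefix "lrj" already present; 5 new (c, j, c, j, j)
  "lrjljjljc" → prefix "lrj" already present; 6 new (l, j, j, l, j, c)
Total nodes = 7 + 2 + 1 + 6 + 6 + 0 + 5 + 6 = 33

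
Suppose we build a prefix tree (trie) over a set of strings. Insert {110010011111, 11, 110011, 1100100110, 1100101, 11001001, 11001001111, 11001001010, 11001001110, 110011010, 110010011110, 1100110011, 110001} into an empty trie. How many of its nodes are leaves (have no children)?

9

A leaf is a node with no children — equivalently, the end of a word that is not a proper prefix of any other stored word.
Those words: "110001", "11001001010", "1100100110", "11001001110", "110010011110", "110010011111", "1100101", "1100110011", "110011010"
Leaf count: 9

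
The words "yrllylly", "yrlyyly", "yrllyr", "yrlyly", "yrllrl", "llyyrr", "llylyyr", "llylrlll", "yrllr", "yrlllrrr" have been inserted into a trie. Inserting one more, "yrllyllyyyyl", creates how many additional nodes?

4

"yrllylly" is already a path in the trie; the remaining "yyyl" must be added.
So 12 − 8 = 4 new nodes.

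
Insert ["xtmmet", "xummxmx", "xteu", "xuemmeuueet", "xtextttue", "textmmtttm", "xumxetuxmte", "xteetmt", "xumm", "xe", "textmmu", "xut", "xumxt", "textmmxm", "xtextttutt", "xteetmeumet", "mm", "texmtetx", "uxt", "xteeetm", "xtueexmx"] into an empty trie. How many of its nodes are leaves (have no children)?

20

A leaf is a node with no children — equivalently, the end of a word that is not a proper prefix of any other stored word.
Those words: "mm", "texmtetx", "textmmtttm", "textmmu", "textmmxm", "uxt", "xe", "xteeetm", "xteetmeumet", "xteetmt", "xteu", "xtextttue", "xtextttutt", "xtmmet", "xtueexmx", "xuemmeuueet", "xummxmx", "xumxetuxmte", "xumxt", "xut"
Leaf count: 20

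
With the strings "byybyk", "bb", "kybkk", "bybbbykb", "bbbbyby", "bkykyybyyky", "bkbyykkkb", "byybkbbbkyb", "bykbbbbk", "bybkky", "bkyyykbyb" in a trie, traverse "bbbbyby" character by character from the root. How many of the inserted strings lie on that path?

2

Walk "bbbbyby" from the root; an end-of-word marker is hit whenever a stored word is a prefix of "bbbbyby".
Prefixes of the query that are stored words: "bb", "bbbbyby"
Count: 2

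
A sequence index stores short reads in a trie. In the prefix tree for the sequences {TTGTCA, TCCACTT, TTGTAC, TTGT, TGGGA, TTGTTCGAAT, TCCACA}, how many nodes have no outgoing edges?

Leaves are exactly the stored words that no other stored word extends.
Those words: "TCCACA", "TCCACTT", "TGGGA", "TTGTAC", "TTGTCA", "TTGTTCGAAT"
Leaf count: 6

6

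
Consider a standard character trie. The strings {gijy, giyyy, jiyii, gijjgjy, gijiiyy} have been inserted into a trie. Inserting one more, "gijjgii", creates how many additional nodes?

"gijjg" is already a path in the trie; the remaining "ii" must be added.
Each of the 2 remaining characters creates one node.

2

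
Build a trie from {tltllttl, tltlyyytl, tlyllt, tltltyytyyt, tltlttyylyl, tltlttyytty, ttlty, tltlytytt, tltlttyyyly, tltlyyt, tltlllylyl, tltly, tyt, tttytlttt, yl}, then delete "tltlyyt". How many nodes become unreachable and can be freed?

1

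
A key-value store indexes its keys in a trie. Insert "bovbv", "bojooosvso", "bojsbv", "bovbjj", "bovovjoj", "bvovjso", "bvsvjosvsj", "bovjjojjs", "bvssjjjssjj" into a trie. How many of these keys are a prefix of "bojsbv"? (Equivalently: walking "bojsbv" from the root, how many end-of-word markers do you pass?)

1

Traverse "bojsbv" character by character; count nodes along the way that are marked as word ends.
Prefixes of the query that are stored words: "bojsbv"
Count: 1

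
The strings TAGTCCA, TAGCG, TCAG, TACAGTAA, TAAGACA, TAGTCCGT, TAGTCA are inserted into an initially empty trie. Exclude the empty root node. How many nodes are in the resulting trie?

Insert word by word; a character creates a node only if that edge doesn't already exist:
  "TAGTCCA" → 7 new (T, A, G, T, C, C, A)
  "TAGCG" → prefix "TAG" already present; 2 new (C, G)
  "TCAG" → prefix "T" already present; 3 new (C, A, G)
  "TACAGTAA" → prefix "TA" already present; 6 new (C, A, G, T, A, A)
  "TAAGACA" → prefix "TA" already present; 5 new (A, G, A, C, A)
  "TAGTCCGT" → prefix "TAGTCC" already present; 2 new (G, T)
  "TAGTCA" → prefix "TAGTC" already present; 1 new (A)
Total nodes = 7 + 2 + 3 + 6 + 5 + 2 + 1 = 26

26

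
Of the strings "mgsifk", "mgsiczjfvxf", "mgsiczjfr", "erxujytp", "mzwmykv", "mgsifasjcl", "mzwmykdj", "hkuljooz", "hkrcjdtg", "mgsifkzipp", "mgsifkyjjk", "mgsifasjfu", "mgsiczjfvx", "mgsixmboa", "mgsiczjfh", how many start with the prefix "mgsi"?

Filter for entries beginning with "mgsi":
Words under "mgsi": mgsiczjfh, mgsiczjfr, mgsiczjfvx, mgsiczjfvxf, mgsifasjcl, mgsifasjfu, mgsifk, mgsifkyjjk, mgsifkzipp, mgsixmboa
Count: 10

10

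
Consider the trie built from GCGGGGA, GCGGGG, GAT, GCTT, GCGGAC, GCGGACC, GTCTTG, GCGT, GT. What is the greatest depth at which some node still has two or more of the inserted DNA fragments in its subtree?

6

The deepest shared node is where two words last agree before diverging.
e.g. "GCGGAC" and "GCGGACC" share the prefix "GCGGAC" of length 6; no pair shares a longer one.
Longest shared-prefix length: 6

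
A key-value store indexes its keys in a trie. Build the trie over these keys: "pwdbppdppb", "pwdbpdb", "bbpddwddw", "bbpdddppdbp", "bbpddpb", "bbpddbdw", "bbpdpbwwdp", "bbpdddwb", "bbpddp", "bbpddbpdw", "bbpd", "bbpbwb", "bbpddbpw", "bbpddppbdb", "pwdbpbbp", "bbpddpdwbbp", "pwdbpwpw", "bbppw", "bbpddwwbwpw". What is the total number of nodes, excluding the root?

Insert word by word; a character creates a node only if that edge doesn't already exist:
  "pwdbppdppb" → 10 new (p, w, d, b, p, p, d, p, p, b)
  "pwdbpdb" → prefix "pwdbp" already present; 2 new (d, b)
  "bbpddwddw" → 9 new (b, b, p, d, d, w, d, d, w)
  "bbpdddppdbp" → prefix "bbpdd" already present; 6 new (d, p, p, d, b, p)
  "bbpddpb" → prefix "bbpdd" already present; 2 new (p, b)
  "bbpddbdw" → prefix "bbpdd" already present; 3 new (b, d, w)
  "bbpdpbwwdp" → prefix "bbpd" already present; 6 new (p, b, w, w, d, p)
  "bbpdddwb" → prefix "bbpddd" already present; 2 new (w, b)
  "bbpddp" → prefix "bbpddp" already present; 0 new (none)
  "bbpddbpdw" → prefix "bbpddb" already present; 3 new (p, d, w)
  "bbpd" → prefix "bbpd" already present; 0 new (none)
  "bbpbwb" → prefix "bbp" already present; 3 new (b, w, b)
  "bbpddbpw" → prefix "bbpddbp" already present; 1 new (w)
  "bbpddppbdb" → prefix "bbpddp" already present; 4 new (p, b, d, b)
  "pwdbpbbp" → prefix "pwdbp" already present; 3 new (b, b, p)
  "bbpddpdwbbp" → prefix "bbpddp" already present; 5 new (d, w, b, b, p)
  "pwdbpwpw" → prefix "pwdbp" already present; 3 new (w, p, w)
  "bbppw" → prefix "bbp" already present; 2 new (p, w)
  "bbpddwwbwpw" → prefix "bbpddw" already present; 5 new (w, b, w, p, w)
Total nodes = 10 + 2 + 9 + 6 + 2 + 3 + 6 + 2 + 0 + 3 + 0 + 3 + 1 + 4 + 3 + 5 + 3 + 2 + 5 = 69

69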